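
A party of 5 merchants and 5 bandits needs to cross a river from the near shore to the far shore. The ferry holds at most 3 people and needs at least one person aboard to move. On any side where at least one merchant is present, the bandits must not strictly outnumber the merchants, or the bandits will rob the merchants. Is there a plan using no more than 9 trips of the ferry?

No

Counting alone: each trip to the far shore takes at most 3 across and each return brings at least 1 back, so after t trips out (and t−1 returns) at most 3t − (t−1) of the 10 are across; that first reaches 10 at t = 5, so at least 9 crossings are needed.
The safety rule pushes this higher. Following every safe sequence of crossings, the most of the 10 that can be at the far shore as the ferry arrives there on crossing 9 is 9 — never all 10.
So the move cannot be finished within 9 crossings. (The shortest complete plan takes 11:)
1. 2 bandits → the far shore.  (the near shore: 5M 3B; the far shore: 0M 2B)
2. 1 bandit ← the near shore.  (the near shore: 5M 4B; the far shore: 0M 1B)
3. 3 bandits → the far shore.  (the near shore: 5M 1B; the far shore: 0M 4B)
4. 1 bandit ← the near shore.  (the near shore: 5M 2B; the far shore: 0M 3B)
5. 3 merchants → the far shore.  (the near shore: 2M 2B; the far shore: 3M 3B)
6. 1 merchant and 1 bandit ← the near shore.  (the near shore: 3M 3B; the far shore: 2M 2B)
7. 3 merchants → the far shore.  (the near shore: 0M 3B; the far shore: 5M 2B)
8. 1 bandit ← the near shore.  (the near shore: 0M 4B; the far shore: 5M 1B)
9. 2 bandits → the far shore.  (the near shore: 0M 2B; the far shore: 5M 3B)
10. 1 bandit ← the near shore.  (the near shore: 0M 3B; the far shore: 5M 2B)
11. 3 bandits → the far shore.  (the near shore: 0M 0B; the far shore: 5M 5B)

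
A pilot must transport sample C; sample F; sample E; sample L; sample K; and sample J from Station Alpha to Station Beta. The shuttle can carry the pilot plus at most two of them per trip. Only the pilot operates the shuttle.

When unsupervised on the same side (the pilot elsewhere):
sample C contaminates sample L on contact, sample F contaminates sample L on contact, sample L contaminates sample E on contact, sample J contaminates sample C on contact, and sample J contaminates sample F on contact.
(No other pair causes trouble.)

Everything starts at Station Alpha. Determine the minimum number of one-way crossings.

Counting alone: the pilot can take at most 2 across per trip to Station Beta, so moving all 6 needs at least 3 loaded trips out, with a return between consecutive ones — at least 5 crossings.
The safety rule pushes this higher. Following every safe sequence of crossings, the most of the 6 that can be at Station Beta as the shuttle arrives there on crossing 5 is 5 — never all 6.
So no plan with fewer than 7 crossings exists, and this one achieves 7:
1. Pilot goes to Station Beta with sample J and sample L.  [Station Alpha: sample C, sample E, sample F, sample K | Station Beta: sample J, sample L]
2. Pilot goes back to Station Alpha alone.  [Station Alpha: sample C, sample E, sample F, sample K | Station Beta: sample J, sample L]
3. Pilot goes to Station Beta with sample C and sample F.  [Station Alpha: sample E, sample K | Station Beta: sample C, sample F, sample J, sample L]
4. Pilot goes back to Station Alpha with sample J and sample L.  [Station Alpha: sample E, sample J, sample K, sample L | Station Beta: sample C, sample F]
5. Pilot goes to Station Beta with sample E and sample K.  [Station Alpha: sample J, sample L | Station Beta: sample C, sample E, sample F, sample K]
6. Pilot goes back to Station Alpha alone.  [Station Alpha: sample J, sample L | Station Beta: sample C, sample E, sample F, sample K]
7. Pilot goes to Station Beta with sample J and sample L.  [Station Alpha: — | Station Beta: sample C, sample E, sample F, sample J, sample K, sample L]

7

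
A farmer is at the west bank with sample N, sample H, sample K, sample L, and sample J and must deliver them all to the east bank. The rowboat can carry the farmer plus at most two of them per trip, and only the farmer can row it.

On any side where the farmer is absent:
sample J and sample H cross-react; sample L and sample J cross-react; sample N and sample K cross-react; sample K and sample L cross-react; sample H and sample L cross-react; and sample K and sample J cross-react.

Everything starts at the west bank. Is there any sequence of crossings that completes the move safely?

Whatever the first load, the items left behind include a forbidden pair without the farmer. No opening move is safe, so no plan exists.

No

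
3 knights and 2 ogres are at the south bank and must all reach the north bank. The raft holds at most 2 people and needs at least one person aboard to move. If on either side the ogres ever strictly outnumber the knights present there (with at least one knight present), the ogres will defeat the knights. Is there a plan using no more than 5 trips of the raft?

No

Counting alone: each trip to the north bank takes at most 2 across and each return brings at least 1 back, so after t trips out (and t−1 returns) at most 2t − (t−1) of the 5 are across; that first reaches 5 at t = 4, so at least 7 crossings are needed.
Since 5 < 7, 5 crossings cannot be enough. (The shortest complete plan in fact takes 7:)
1. 2 ogres → the north bank.  (the south bank: 3K 0O; the north bank: 0K 2O)
2. 1 ogre ← the south bank.  (the south bank: 3K 1O; the north bank: 0K 1O)
3. 2 knights → the north bank.  (the south bank: 1K 1O; the north bank: 2K 1O)
4. 1 knight ← the south bank.  (the south bank: 2K 1O; the north bank: 1K 1O)
5. 1 knight and 1 ogre → the north bank.  (the south bank: 1K 0O; the north bank: 2K 2O)
6. 1 ogre ← the south bank.  (the south bank: 1K 1O; the north bank: 2K 1O)
7. 1 knight and 1 ogre → the north bank.  (the south bank: 0K 0O; the north bank: 3K 2O)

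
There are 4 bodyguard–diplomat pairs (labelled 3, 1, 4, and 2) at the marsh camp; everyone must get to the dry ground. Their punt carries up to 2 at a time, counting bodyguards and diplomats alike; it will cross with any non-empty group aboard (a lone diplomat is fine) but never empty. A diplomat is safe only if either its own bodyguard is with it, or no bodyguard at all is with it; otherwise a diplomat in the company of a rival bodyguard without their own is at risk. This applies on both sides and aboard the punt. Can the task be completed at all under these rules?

No

Following every safe sequence of crossings from the start, the most of the 8 that can be at the dry ground as the punt arrives there on crossings 1, 3, 5 is 2, 3, 4 respectively; the best ever achieved is 4 of 8.
From crossing 7 on, no configuration arises that was not already reachable earlier: only 44 distinct safe configurations (who is on which side, and where the punt is) can ever be reached, none of them has everyone across, and every continuation just revisits them. So no valid plan exists.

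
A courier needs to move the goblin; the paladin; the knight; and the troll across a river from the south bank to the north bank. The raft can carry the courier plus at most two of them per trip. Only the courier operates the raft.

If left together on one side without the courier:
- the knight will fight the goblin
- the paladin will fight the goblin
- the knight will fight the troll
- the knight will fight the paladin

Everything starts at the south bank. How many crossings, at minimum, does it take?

5

Counting alone: the courier can take at most 2 across per trip to the north bank, so moving all 4 needs at least 2 loaded trips out, with a return between consecutive ones — at least 3 crossings.
The safety rule pushes this higher. Following every safe sequence of crossings, the most of the 4 that can be at the north bank as the raft arrives there on crossing 3 is 3 — never all 4.
So no plan with fewer than 5 crossings exists, and this one achieves 5:
1. Courier goes to the north bank with the goblin and the knight.  [the south bank: the paladin, the troll | the north bank: the goblin, the knight]
2. Courier goes back to the south bank with the goblin.  [the south bank: the goblin, the paladin, the troll | the north bank: the knight]
3. Courier goes to the north bank with the goblin and the troll.  [the south bank: the paladin | the north bank: the goblin, the knight, the troll]
4. Courier goes back to the south bank with the knight.  [the south bank: the knight, the paladin | the north bank: the goblin, the troll]
5. Courier goes to the north bank with the knight and the paladin.  [the south bank: — | the north bank: the goblin, the knight, the paladin, the troll]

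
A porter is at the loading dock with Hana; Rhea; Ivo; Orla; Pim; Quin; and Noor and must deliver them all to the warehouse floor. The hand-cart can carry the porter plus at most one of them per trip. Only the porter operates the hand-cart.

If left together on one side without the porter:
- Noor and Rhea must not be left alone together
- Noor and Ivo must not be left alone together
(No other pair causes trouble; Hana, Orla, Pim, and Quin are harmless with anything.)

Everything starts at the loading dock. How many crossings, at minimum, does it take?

15

Counting alone: the porter can take at most 1 across per trip to the warehouse floor, so moving all 7 needs at least 7 loaded trips out, with a return between consecutive ones — at least 13 crossings.
The safety rule pushes this higher. Following every safe sequence of crossings, the most of the 7 that can be at the warehouse floor as the hand-cart arrives there on crossing 13 is 6 — never all 7.
So no plan with fewer than 15 crossings exists, and this one achieves 15:
1. Porter goes to the warehouse floor with Noor.  [the loading dock: Hana, Ivo, Orla, Pim, Quin, Rhea | the warehouse floor: Noor]
2. Porter goes back to the loading dock alone.  [the loading dock: Hana, Ivo, Orla, Pim, Quin, Rhea | the warehouse floor: Noor]
3. Porter goes to the warehouse floor with Hana.  [the loading dock: Ivo, Orla, Pim, Quin, Rhea | the warehouse floor: Hana, Noor]
4. Porter goes back to the loading dock alone.  [the loading dock: Ivo, Orla, Pim, Quin, Rhea | the warehouse floor: Hana, Noor]
5. Porter goes to the warehouse floor with Rhea.  [the loading dock: Ivo, Orla, Pim, Quin | the warehouse floor: Hana, Noor, Rhea]
6. Porter goes back to the loading dock with Noor.  [the loading dock: Ivo, Noor, Orla, Pim, Quin | the warehouse floor: Hana, Rhea]
7. Porter goes to the warehouse floor with Ivo.  [the loading dock: Noor, Orla, Pim, Quin | the warehouse floor: Hana, Ivo, Rhea]
8. Porter goes back to the loading dock alone.  [the loading dock: Noor, Orla, Pim, Quin | the warehouse floor: Hana, Ivo, Rhea]
9. Porter goes to the warehouse floor with Orla.  [the loading dock: Noor, Pim, Quin | the warehouse floor: Hana, Ivo, Orla, Rhea]
10. Porter goes back to the loading dock alone.  [the loading dock: Noor, Pim, Quin | the warehouse floor: Hana, Ivo, Orla, Rhea]
11. Porter goes to the warehouse floor with Pim.  [the loading dock: Noor, Quin | the warehouse floor: Hana, Ivo, Orla, Pim, Rhea]
12. Porter goes back to the loading dock alone.  [the loading dock: Noor, Quin | the warehouse floor: Hana, Ivo, Orla, Pim, Rhea]
13. Porter goes to the warehouse floor with Quin.  [the loading dock: Noor | the warehouse floor: Hana, Ivo, Orla, Pim, Quin, Rhea]
14. Porter goes back to the loading dock alone.  [the loading dock: Noor | the warehouse floor: Hana, Ivo, Orla, Pim, Quin, Rhea]
15. Porter goes to the warehouse floor with Noor.  [the loading dock: — | the warehouse floor: Hana, Ivo, Noor, Orla, Pim, Quin, Rhea]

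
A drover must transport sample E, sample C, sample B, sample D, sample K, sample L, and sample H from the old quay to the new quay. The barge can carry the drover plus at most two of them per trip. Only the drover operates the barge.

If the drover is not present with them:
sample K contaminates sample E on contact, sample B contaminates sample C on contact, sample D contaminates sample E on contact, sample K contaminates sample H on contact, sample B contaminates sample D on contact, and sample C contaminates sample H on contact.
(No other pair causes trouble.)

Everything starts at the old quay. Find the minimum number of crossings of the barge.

Whatever the first load, the items left behind include a forbidden pair without the drover. No opening move is safe, so no plan exists.

impossible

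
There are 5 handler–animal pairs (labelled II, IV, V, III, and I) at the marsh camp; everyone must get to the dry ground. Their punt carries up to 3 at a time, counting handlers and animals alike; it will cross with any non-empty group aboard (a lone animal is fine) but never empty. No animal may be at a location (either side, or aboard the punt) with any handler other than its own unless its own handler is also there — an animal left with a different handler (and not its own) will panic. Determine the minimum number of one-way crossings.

11

Counting alone: each trip to the dry ground takes at most 3 across and each return brings at least 1 back, so after t trips out (and t−1 returns) at most 3t − (t−1) of the 10 are across; that first reaches 10 at t = 5, so at least 9 crossings are needed.
The safety rule pushes this higher. Following every safe sequence of crossings, the most of the 10 that can be at the dry ground as the punt arrives there on crossing 9 is 9 — never all 10.
So no plan with fewer than 11 crossings exists, and this one achieves 11:
1. animal II and handler II cross → the dry ground.
2. handler II crosses ← the marsh camp.
3. animal III, animal IV, and animal V cross → the dry ground.
4. animal II crosses ← the marsh camp.
5. handler III, handler IV, and handler V cross → the dry ground.
6. animal IV and handler IV cross ← the marsh camp.
7. handler I, handler II, and handler IV cross → the dry ground.
8. animal V crosses ← the marsh camp.
9. animal II and animal IV cross → the dry ground.
10. animal II crosses ← the marsh camp.
11. animal I, animal II, and animal V cross → the dry ground.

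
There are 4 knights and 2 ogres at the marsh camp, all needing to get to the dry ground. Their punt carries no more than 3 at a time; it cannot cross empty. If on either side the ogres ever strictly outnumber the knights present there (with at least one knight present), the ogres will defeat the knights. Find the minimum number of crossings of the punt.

Counting alone: each trip to the dry ground takes at most 3 across and each return brings at least 1 back, so after t trips out (and t−1 returns) at most 3t − (t−1) of the 6 are across; that first reaches 6 at t = 3, so at least 5 crossings are needed.
The plan below uses exactly 5 crossings, so it is optimal:
1. 2 ogres → the dry ground.  (the marsh camp: 4K 0O; the dry ground: 0K 2O)
2. 1 ogre ← the marsh camp.  (the marsh camp: 4K 1O; the dry ground: 0K 1O)
3. 2 knights and 1 ogre → the dry ground.  (the marsh camp: 2K 0O; the dry ground: 2K 2O)
4. 1 ogre ← the marsh camp.  (the marsh camp: 2K 1O; the dry ground: 2K 1O)
5. 2 knights and 1 ogre → the dry ground.  (the marsh camp: 0K 0O; the dry ground: 4K 2O)

5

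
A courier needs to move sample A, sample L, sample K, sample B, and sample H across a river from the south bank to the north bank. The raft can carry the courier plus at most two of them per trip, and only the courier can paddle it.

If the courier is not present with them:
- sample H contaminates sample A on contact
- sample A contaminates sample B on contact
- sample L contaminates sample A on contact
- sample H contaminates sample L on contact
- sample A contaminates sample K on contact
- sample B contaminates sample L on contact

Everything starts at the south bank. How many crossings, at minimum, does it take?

7

Counting alone: the courier can take at most 2 across per trip to the north bank, so moving all 5 needs at least 3 loaded trips out, with a return between consecutive ones — at least 5 crossings.
The safety rule pushes this higher. Following every safe sequence of crossings, the most of the 5 that can be at the north bank as the raft arrives there on crossing 5 is 4 — never all 5.
So no plan with fewer than 7 crossings exists, and this one achieves 7:
1. Courier goes to the north bank with sample A and sample L.  [the south bank: sample B, sample H, sample K | the north bank: sample A, sample L]
2. Courier goes back to the south bank with sample A.  [the south bank: sample A, sample B, sample H, sample K | the north bank: sample L]
3. Courier goes to the north bank with sample A and sample K.  [the south bank: sample B, sample H | the north bank: sample A, sample K, sample L]
4. Courier goes back to the south bank with sample A.  [the south bank: sample A, sample B, sample H | the north bank: sample K, sample L]
5. Courier goes to the north bank with sample B and sample H.  [the south bank: sample A | the north bank: sample B, sample H, sample K, sample L]
6. Courier goes back to the south bank with sample L.  [the south bank: sample A, sample L | the north bank: sample B, sample H, sample K]
7. Courier goes to the north bank with sample A and sample L.  [the south bank: — | the north bank: sample A, sample B, sample H, sample K, sample L]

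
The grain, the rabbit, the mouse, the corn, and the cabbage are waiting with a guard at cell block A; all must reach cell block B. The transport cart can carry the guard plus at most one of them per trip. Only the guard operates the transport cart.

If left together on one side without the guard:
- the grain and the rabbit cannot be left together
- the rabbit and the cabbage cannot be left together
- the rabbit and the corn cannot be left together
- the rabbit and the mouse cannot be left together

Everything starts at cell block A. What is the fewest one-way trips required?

impossible

Following every safe sequence of crossings from the start, the most of the 5 that can be at cell block B as the transport cart arrives there on crossings 1, 3 is 1, 2 respectively; the best ever achieved is 2 of 5.
From crossing 5 on, no configuration arises that was not already reachable earlier: only 11 distinct safe configurations (who is on which side, and where the transport cart is) can ever be reached, none of them has everyone across, and every continuation just revisits them. So no valid plan exists.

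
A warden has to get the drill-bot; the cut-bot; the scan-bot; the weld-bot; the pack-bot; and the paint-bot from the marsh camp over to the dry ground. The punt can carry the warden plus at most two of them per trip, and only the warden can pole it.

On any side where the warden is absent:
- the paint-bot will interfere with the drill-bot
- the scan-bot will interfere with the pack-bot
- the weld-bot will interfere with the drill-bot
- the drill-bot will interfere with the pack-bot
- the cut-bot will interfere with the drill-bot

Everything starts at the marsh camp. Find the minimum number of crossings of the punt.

7

Counting alone: the warden can take at most 2 across per trip to the dry ground, so moving all 6 needs at least 3 loaded trips out, with a return between consecutive ones — at least 5 crossings.
The safety rule pushes this higher. Following every safe sequence of crossings, the most of the 6 that can be at the dry ground as the punt arrives there on crossing 5 is 5 — never all 6.
So no plan with fewer than 7 crossings exists, and this one achieves 7:
1. Warden goes to the dry ground with the drill-bot and the scan-bot.
2. Warden goes back to the marsh camp alone.
3. Warden goes to the dry ground with the cut-bot and the weld-bot.
4. Warden goes back to the marsh camp with the drill-bot.
5. Warden goes to the dry ground with the drill-bot and the paint-bot.
6. Warden goes back to the marsh camp with the drill-bot.
7. Warden goes to the dry ground with the drill-bot and the pack-bot.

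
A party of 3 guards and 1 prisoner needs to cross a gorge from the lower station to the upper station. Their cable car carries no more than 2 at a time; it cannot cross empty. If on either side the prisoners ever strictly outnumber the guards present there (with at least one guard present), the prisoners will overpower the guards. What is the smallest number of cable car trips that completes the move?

Counting alone: each trip to the upper station takes at most 2 across and each return brings at least 1 back, so after t trips out (and t−1 returns) at most 2t − (t−1) of the 4 are across; that first reaches 4 at t = 3, so at least 5 crossings are needed.
The plan below uses exactly 5 crossings, so it is optimal:
1. 1 guard and 1 prisoner → the upper station.  (the lower station: 2G 0P; the upper station: 1G 1P)
2. 1 prisoner ← the lower station.  (the lower station: 2G 1P; the upper station: 1G 0P)
3. 1 guard and 1 prisoner → the upper station.  (the lower station: 1G 0P; the upper station: 2G 1P)
4. 1 prisoner ← the lower station.  (the lower station: 1G 1P; the upper station: 2G 0P)
5. 1 guard and 1 prisoner → the upper station.  (the lower station: 0G 0P; the upper station: 3G 1P)

5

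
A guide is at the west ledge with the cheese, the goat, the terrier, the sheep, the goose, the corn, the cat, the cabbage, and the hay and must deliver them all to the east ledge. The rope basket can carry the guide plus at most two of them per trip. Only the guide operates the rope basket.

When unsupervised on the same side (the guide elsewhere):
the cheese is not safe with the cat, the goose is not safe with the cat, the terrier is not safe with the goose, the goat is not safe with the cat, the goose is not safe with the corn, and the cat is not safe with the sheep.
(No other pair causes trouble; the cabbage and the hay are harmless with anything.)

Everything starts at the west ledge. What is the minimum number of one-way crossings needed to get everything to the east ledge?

Counting alone: the guide can take at most 2 across per trip to the east ledge, so moving all 9 needs at least 5 loaded trips out, with a return between consecutive ones — at least 9 crossings.
The safety rule pushes this higher. Following every safe sequence of crossings, the most of the 9 that can be at the east ledge as the rope basket arrives there on crossing 9 is 8 — never all 9.
So no plan with fewer than 11 crossings exists, and this one achieves 11:
1. Guide goes to the east ledge with the cat and the goose.  [the west ledge: the cabbage, the cheese, the corn, the goat, the hay, the sheep, the terrier | the east ledge: the cat, the goose]
2. Guide goes back to the west ledge with the goose.  [the west ledge: the cabbage, the cheese, the corn, the goat, the goose, the hay, the sheep, the terrier | the east ledge: the cat]
3. Guide goes to the east ledge with the cheese and the goose.  [the west ledge: the cabbage, the corn, the goat, the hay, the sheep, the terrier | the east ledge: the cat, the cheese, the goose]
4. Guide goes back to the west ledge with the cat.  [the west ledge: the cabbage, the cat, the corn, the goat, the hay, the sheep, the terrier | the east ledge: the cheese, the goose]
5. Guide goes to the east ledge with the goat and the sheep.  [the west ledge: the cabbage, the cat, the corn, the hay, the terrier | the east ledge: the cheese, the goat, the goose, the sheep]
6. Guide goes back to the west ledge alone.  [the west ledge: the cabbage, the cat, the corn, the hay, the terrier | the east ledge: the cheese, the goat, the goose, the sheep]
7. Guide goes to the east ledge with the cabbage and the hay.  [the west ledge: the cat, the corn, the terrier | the east ledge: the cabbage, the cheese, the goat, the goose, the hay, the sheep]
8. Guide goes back to the west ledge alone.  [the west ledge: the cat, the corn, the terrier | the east ledge: the cabbage, the cheese, the goat, the goose, the hay, the sheep]
9. Guide goes to the east ledge with the corn and the terrier.  [the west ledge: the cat | the east ledge: the cabbage, the cheese, the corn, the goat, the goose, the hay, the sheep, the terrier]
10. Guide goes back to the west ledge with the goose.  [the west ledge: the cat, the goose | the east ledge: the cabbage, the cheese, the corn, the goat, the hay, the sheep, the terrier]
11. Guide goes to the east ledge with the cat and the goose.  [the west ledge: — | the east ledge: the cabbage, the cat, the cheese, the corn, the goat, the goose, the hay, the sheep, the terrier]

11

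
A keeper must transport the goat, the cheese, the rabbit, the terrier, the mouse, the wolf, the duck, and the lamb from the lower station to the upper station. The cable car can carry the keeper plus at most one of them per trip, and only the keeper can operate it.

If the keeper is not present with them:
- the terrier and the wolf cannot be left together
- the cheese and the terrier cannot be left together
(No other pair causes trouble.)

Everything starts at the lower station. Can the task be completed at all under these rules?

1. Keeper goes to the upper station with the terrier.
2. Keeper goes back to the lower station alone.
3. Keeper goes to the upper station with the goat.
4. Keeper goes back to the lower station alone.
5. Keeper goes to the upper station with the cheese.
6. Keeper goes back to the lower station with the terrier.
7. Keeper goes to the upper station with the wolf.
8. Keeper goes back to the lower station alone.
9. Keeper goes to the upper station with the rabbit.
10. Keeper goes back to the lower station alone.
11. Keeper goes to the upper station with the mouse.
12. Keeper goes back to the lower station alone.
13. Keeper goes to the upper station with the duck.
14. Keeper goes back to the lower station alone.
15. Keeper goes to the upper station with the lamb.
16. Keeper goes back to the lower station alone.
17. Keeper goes to the upper station with the terrier.

Yes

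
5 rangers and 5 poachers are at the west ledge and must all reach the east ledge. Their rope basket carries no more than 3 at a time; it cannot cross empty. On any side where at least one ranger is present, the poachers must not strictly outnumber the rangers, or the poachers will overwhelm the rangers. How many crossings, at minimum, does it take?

11

Counting alone: each trip to the east ledge takes at most 3 across and each return brings at least 1 back, so after t trips out (and t−1 returns) at most 3t − (t−1) of the 10 are across; that first reaches 10 at t = 5, so at least 9 crossings are needed.
The safety rule pushes this higher. Following every safe sequence of crossings, the most of the 10 that can be at the east ledge as the rope basket arrives there on crossing 9 is 9 — never all 10.
So no plan with fewer than 11 crossings exists, and this one achieves 11:
1. 2 poachers → the east ledge.  (the west ledge: 5R 3P; the east ledge: 0R 2P)
2. 1 poacher ← the west ledge.  (the west ledge: 5R 4P; the east ledge: 0R 1P)
3. 3 poachers → the east ledge.  (the west ledge: 5R 1P; the east ledge: 0R 4P)
4. 1 poacher ← the west ledge.  (the west ledge: 5R 2P; the east ledge: 0R 3P)
5. 3 rangers → the east ledge.  (the west ledge: 2R 2P; the east ledge: 3R 3P)
6. 1 ranger and 1 poacher ← the west ledge.  (the west ledge: 3R 3P; the east ledge: 2R 2P)
7. 3 rangers → the east ledge.  (the west ledge: 0R 3P; the east ledge: 5R 2P)
8. 1 poacher ← the west ledge.  (the west ledge: 0R 4P; the east ledge: 5R 1P)
9. 2 poachers → the east ledge.  (the west ledge: 0R 2P; the east ledge: 5R 3P)
10. 1 poacher ← the west ledge.  (the west ledge: 0R 3P; the east ledge: 5R 2P)
11. 3 poachers → the east ledge.  (the west ledge: 0R 0P; the east ledge: 5R 5P)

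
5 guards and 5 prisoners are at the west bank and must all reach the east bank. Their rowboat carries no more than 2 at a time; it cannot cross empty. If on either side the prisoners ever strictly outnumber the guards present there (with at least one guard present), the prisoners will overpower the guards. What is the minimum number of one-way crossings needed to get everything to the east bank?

Following every safe sequence of crossings from the start, the most of the 10 that can be at the east bank as the rowboat arrives there on crossings 1, 3, 5, 7 is 2, 3, 4, 5 respectively; the best ever achieved is 5 of 10.
From crossing 9 on, no configuration arises that was not already reachable earlier: only 13 distinct safe configurations (who is on which side, and where the rowboat is) can ever be reached, none of them has everyone across, and every continuation just revisits them. They are: 0 guards + 0 prisoners across (rowboat back at the start); 0 guards + 1 prisoner across (rowboat there); 0 guards + 1 prisoner across (rowboat back at the start); 0 guards + 2 prisoners across (rowboat there); 0 guards + 2 prisoners across (rowboat back at the start); 0 guards + 3 prisoners across (rowboat there); 0 guards + 3 prisoners across (rowboat back at the start); 0 guards + 4 prisoners across (rowboat there); 0 guards + 4 prisoners across (rowboat back at the start); 0 guards + 5 prisoners across (rowboat there); 1 guard + 1 prisoner across (rowboat there); 1 guard + 1 prisoner across (rowboat back at the start); 2 guards + 2 prisoners across (rowboat there). So no valid plan exists.

impossible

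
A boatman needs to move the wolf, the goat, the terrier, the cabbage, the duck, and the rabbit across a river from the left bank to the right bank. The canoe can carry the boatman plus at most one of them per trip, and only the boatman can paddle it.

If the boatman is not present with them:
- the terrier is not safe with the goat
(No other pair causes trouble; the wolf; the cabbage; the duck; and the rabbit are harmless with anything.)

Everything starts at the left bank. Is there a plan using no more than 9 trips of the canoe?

No

Counting alone: the boatman can take at most 1 across per trip to the right bank, so moving all 6 needs at least 6 loaded trips out, with a return between consecutive ones — at least 11 crossings.
Since 9 < 11, 9 crossings cannot be enough. (The shortest complete plan in fact takes 11:)
1. Boatman goes to the right bank with the goat.  [the left bank: the cabbage, the duck, the rabbit, the terrier, the wolf | the right bank: the goat]
2. Boatman goes back to the left bank alone.  [the left bank: the cabbage, the duck, the rabbit, the terrier, the wolf | the right bank: the goat]
3. Boatman goes to the right bank with the wolf.  [the left bank: the cabbage, the duck, the rabbit, the terrier | the right bank: the goat, the wolf]
4. Boatman goes back to the left bank alone.  [the left bank: the cabbage, the duck, the rabbit, the terrier | the right bank: the goat, the wolf]
5. Boatman goes to the right bank with the cabbage.  [the left bank: the duck, the rabbit, the terrier | the right bank: the cabbage, the goat, the wolf]
6. Boatman goes back to the left bank alone.  [the left bank: the duck, the rabbit, the terrier | the right bank: the cabbage, the goat, the wolf]
7. Boatman goes to the right bank with the duck.  [the left bank: the rabbit, the terrier | the right bank: the cabbage, the duck, the goat, the wolf]
8. Boatman goes back to the left bank alone.  [the left bank: the rabbit, the terrier | the right bank: the cabbage, the duck, the goat, the wolf]
9. Boatman goes to the right bank with the rabbit.  [the left bank: the terrier | the right bank: the cabbage, the duck, the goat, the rabbit, the wolf]
10. Boatman goes back to the left bank alone.  [the left bank: the terrier | the right bank: the cabbage, the duck, the goat, the rabbit, the wolf]
11. Boatman goes to the right bank with the terrier.  [the left bank: — | the right bank: the cabbage, the duck, the goat, the rabbit, the terrier, the wolf]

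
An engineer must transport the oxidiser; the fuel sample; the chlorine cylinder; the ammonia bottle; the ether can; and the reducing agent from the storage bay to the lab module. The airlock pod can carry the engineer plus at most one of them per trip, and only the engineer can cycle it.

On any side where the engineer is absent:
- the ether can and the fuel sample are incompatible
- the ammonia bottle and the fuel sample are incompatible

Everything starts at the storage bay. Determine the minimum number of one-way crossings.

13

Counting alone: the engineer can take at most 1 across per trip to the lab module, so moving all 6 needs at least 6 loaded trips out, with a return between consecutive ones — at least 11 crossings.
The safety rule pushes this higher. Following every safe sequence of crossings, the most of the 6 that can be at the lab module as the airlock pod arrives there on crossing 11 is 5 — never all 6.
So no plan with fewer than 13 crossings exists, and this one achieves 13:
1. Engineer goes to the lab module with the fuel sample.
2. Engineer goes back to the storage bay alone.
3. Engineer goes to the lab module with the oxidiser.
4. Engineer goes back to the storage bay alone.
5. Engineer goes to the lab module with the chlorine cylinder.
6. Engineer goes back to the storage bay alone.
7. Engineer goes to the lab module with the ammonia bottle.
8. Engineer goes back to the storage bay with the fuel sample.
9. Engineer goes to the lab module with the ether can.
10. Engineer goes back to the storage bay alone.
11. Engineer goes to the lab module with the reducing agent.
12. Engineer goes back to the storage bay alone.
13. Engineer goes to the lab module with the fuel sample.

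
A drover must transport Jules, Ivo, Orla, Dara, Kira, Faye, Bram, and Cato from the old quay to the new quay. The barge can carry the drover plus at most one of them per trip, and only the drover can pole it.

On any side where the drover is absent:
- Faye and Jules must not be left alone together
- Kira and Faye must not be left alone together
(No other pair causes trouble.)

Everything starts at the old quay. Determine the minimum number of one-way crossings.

Counting alone: the drover can take at most 1 across per trip to the new quay, so moving all 8 needs at least 8 loaded trips out, with a return between consecutive ones — at least 15 crossings.
The safety rule pushes this higher. Following every safe sequence of crossings, the most of the 8 that can be at the new quay as the barge arrives there on crossing 15 is 7 — never all 8.
So no plan with fewer than 17 crossings exists, and this one achieves 17:
1. Drover goes to the new quay with Faye.
2. Drover goes back to the old quay alone.
3. Drover goes to the new quay with Jules.
4. Drover goes back to the old quay with Faye.
5. Drover goes to the new quay with Kira.
6. Drover goes back to the old quay alone.
7. Drover goes to the new quay with Ivo.
8. Drover goes back to the old quay alone.
9. Drover goes to the new quay with Orla.
10. Drover goes back to the old quay alone.
11. Drover goes to the new quay with Dara.
12. Drover goes back to the old quay alone.
13. Drover goes to the new quay with Bram.
14. Drover goes back to the old quay alone.
15. Drover goes to the new quay with Cato.
16. Drover goes back to the old quay alone.
17. Drover goes to the new quay with Faye.

17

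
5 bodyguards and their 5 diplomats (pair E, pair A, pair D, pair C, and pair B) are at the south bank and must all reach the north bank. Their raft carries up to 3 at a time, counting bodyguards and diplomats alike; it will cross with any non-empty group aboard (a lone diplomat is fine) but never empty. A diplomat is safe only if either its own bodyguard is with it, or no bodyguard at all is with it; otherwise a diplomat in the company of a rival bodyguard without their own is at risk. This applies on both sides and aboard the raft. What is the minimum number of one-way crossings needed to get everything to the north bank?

Counting alone: each trip to the north bank takes at most 3 across and each return brings at least 1 back, so after t trips out (and t−1 returns) at most 3t − (t−1) of the 10 are across; that first reaches 10 at t = 5, so at least 9 crossings are needed.
The safety rule pushes this higher. Following every safe sequence of crossings, the most of the 10 that can be at the north bank as the raft arrives there on crossing 9 is 9 — never all 10.
So no plan with fewer than 11 crossings exists, and this one achieves 11:
1. bodyguard E and diplomat E cross → the north bank.
2. bodyguard E crosses ← the south bank.
3. diplomat A, diplomat C, and diplomat D cross → the north bank.
4. diplomat E crosses ← the south bank.
5. bodyguard A, bodyguard C, and bodyguard D cross → the north bank.
6. bodyguard A and diplomat A cross ← the south bank.
7. bodyguard A, bodyguard B, and bodyguard E cross → the north bank.
8. diplomat D crosses ← the south bank.
9. diplomat A and diplomat E cross → the north bank.
10. diplomat E crosses ← the south bank.
11. diplomat B, diplomat D, and diplomat E cross → the north bank.

11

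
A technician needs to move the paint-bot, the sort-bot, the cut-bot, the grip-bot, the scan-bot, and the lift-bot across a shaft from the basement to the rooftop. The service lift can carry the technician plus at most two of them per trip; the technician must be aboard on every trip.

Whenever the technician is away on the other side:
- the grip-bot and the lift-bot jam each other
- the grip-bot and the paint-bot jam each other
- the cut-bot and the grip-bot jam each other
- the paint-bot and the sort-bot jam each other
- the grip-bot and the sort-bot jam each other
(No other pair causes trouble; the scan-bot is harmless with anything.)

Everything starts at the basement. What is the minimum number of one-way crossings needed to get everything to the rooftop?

9

Counting alone: the technician can take at most 2 across per trip to the rooftop, so moving all 6 needs at least 3 loaded trips out, with a return between consecutive ones — at least 5 crossings.
The safety rule pushes this higher. Following every safe sequence of crossings, the most of the 6 that can be at the rooftop as the service lift arrives there on crossings 5, 7 is 4, 5 respectively — never all 6.
So no plan with fewer than 9 crossings exists, and this one achieves 9:
1. Technician goes to the rooftop with the grip-bot and the paint-bot.
2. Technician goes back to the basement with the paint-bot.
3. Technician goes to the rooftop with the cut-bot and the paint-bot.
4. Technician goes back to the basement with the grip-bot.
5. Technician goes to the rooftop with the lift-bot and the sort-bot.
6. Technician goes back to the basement with the paint-bot.
7. Technician goes to the rooftop with the paint-bot and the scan-bot.
8. Technician goes back to the basement with the paint-bot.
9. Technician goes to the rooftop with the grip-bot and the paint-bot.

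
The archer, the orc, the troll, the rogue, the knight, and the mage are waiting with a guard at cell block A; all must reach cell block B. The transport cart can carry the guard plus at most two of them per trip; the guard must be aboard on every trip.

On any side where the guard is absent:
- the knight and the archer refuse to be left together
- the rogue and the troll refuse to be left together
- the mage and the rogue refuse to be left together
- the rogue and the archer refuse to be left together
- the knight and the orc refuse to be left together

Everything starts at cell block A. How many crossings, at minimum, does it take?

7

Counting alone: the guard can take at most 2 across per trip to cell block B, so moving all 6 needs at least 3 loaded trips out, with a return between consecutive ones — at least 5 crossings.
The safety rule pushes this higher. Following every safe sequence of crossings, the most of the 6 that can be at cell block B as the transport cart arrives there on crossing 5 is 5 — never all 6.
So no plan with fewer than 7 crossings exists, and this one achieves 7:
1. Guard goes to cell block B with the knight and the rogue.  [cell block A: the archer, the mage, the orc, the troll | cell block B: the knight, the rogue]
2. Guard goes back to cell block A alone.  [cell block A: the archer, the mage, the orc, the troll | cell block B: the knight, the rogue]
3. Guard goes to cell block B with the archer and the orc.  [cell block A: the mage, the troll | cell block B: the archer, the knight, the orc, the rogue]
4. Guard goes back to cell block A with the knight and the rogue.  [cell block A: the knight, the mage, the rogue, the troll | cell block B: the archer, the orc]
5. Guard goes to cell block B with the mage and the troll.  [cell block A: the knight, the rogue | cell block B: the archer, the mage, the orc, the troll]
6. Guard goes back to cell block A alone.  [cell block A: the knight, the rogue | cell block B: the archer, the mage, the orc, the troll]
7. Guard goes to cell block B with the knight and the rogue.  [cell block A: — | cell block B: the archer, the knight, the mage, the orc, the rogue, the troll]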